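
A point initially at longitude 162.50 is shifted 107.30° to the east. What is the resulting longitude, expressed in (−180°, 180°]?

Start at +162.50°; shift +107.30° → +269.80°.
+269.80° lies outside (−180°, 180°]; subtract 360° → -90.20°.

-90.20°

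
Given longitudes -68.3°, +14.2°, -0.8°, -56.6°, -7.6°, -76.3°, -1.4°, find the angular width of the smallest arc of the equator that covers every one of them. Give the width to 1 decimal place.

Sort the longitudes: -76.3°, -68.3°, -56.6°, -7.6°, -1.4°, -0.8°, +14.2°.
Eastward gaps between consecutive values (wrapping around): 8.0°, 11.7°, 49.0°, 6.2°, 0.6°, 15.0°, 269.5°.
Largest gap = 269.5° ⇒ minimal covering band is its complement: 360° − 269.5° = 90.5°.
Band runs from -76.3° eastward to +14.2°.

90.5°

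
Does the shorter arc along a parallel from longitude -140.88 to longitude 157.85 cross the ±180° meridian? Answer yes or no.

Naïve |157.85 − -140.88| = 298.73° > 180°, so the shorter arc goes the other way round — across 180°.
Signed shortest Δλ = ((157.85 − -140.88 + 180) mod 360) − 180 = -61.27°.
Going west by 61.27° from -140.88° passes through 180° before reaching +157.85°.

Yes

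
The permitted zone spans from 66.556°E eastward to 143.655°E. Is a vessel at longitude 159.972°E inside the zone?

No

Band width going east from +66.556° to +143.655°: ((143.655 − 66.556) mod 360) = 77.099°.
Offset of +159.972° east of the west edge: ((159.972 − 66.556) mod 360) = 93.416°.
93.416° > 77.099° ⇒ outside.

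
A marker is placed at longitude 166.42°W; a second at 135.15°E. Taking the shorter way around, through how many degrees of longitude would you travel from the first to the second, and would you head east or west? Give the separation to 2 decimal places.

58.43° west

Raw difference: 135.15 − -166.42 = 301.57°.
Normalise into (−180°, 180°]: 301.57° − 360° = -58.43°.
Negative ⇒ the second point lies to the west; separation 58.43°.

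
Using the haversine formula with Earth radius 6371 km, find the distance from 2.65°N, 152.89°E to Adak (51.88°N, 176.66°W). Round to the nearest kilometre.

6159 km

Δλ = -176.66 − 152.89 = -329.55°; wrapped into (−180°, 180°]: 30.45°.
Δφ = 51.88 − 2.65 = 49.23°.
a = sin²(Δφ/2) + cos φ₁ · cos φ₂ · sin²(Δλ/2) = 0.216015.
c = 2·atan2(√a, √(1−a)) = 0.96676 rad → d = 6371·c ≈ 6159.22 km.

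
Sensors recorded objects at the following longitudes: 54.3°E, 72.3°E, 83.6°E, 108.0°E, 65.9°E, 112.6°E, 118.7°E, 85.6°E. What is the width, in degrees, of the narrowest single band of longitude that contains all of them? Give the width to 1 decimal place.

64.4°

Sort the longitudes: +54.3°, +65.9°, +72.3°, +83.6°, +85.6°, +108.0°, +112.6°, +118.7°.
Eastward gaps between consecutive values (wrapping around): 11.6°, 6.4°, 11.3°, 2.0°, 22.4°, 4.6°, 6.1°, 295.6°.
Largest gap = 295.6° ⇒ minimal covering band is its complement: 360° − 295.6° = 64.4°.
Band runs from +54.3° eastward to +118.7°.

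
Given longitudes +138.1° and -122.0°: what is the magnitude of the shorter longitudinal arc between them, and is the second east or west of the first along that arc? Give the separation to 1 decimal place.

Raw difference: -122.0 − 138.1 = -260.1°.
Normalise into (−180°, 180°]: -260.1° + 360° = 99.9°.
Positive ⇒ the second point lies to the east; separation 99.9°.

99.9° east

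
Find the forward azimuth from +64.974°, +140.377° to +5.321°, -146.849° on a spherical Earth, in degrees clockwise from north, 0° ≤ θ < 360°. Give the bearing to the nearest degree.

103°

Δλ = -146.849 − 140.377 = -287.226°; wrapped into (−180°, 180°]: 72.774°.
θ = atan2( sin Δλ · cos φ₂ , cos φ₁ · sin φ₂ − sin φ₁ · cos φ₂ · cos Δλ )
  = atan2(0.95103, -0.22795) = 103.479° → normalised to [0°, 360°): 103.479°.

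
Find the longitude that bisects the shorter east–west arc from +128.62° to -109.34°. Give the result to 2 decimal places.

-170.36°

Signed shortest Δλ from +128.62° to -109.34° is +122.04°.
Midpoint longitude = +128.62° + (+122.04°)/2 = +128.62° + 61.02° = +189.64°.
Normalise into (−180°, 180°]: -170.36°.
(The naïve average (+128.62 + -109.34)/2 = 9.64° is on the wrong side of the globe.)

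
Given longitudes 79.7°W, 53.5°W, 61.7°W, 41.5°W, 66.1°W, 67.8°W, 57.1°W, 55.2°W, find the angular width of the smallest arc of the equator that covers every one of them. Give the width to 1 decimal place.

Sort the longitudes: -79.7°, -67.8°, -66.1°, -61.7°, -57.1°, -55.2°, -53.5°, -41.5°.
Eastward gaps between consecutive values (wrapping around): 11.9°, 1.7°, 4.4°, 4.6°, 1.9°, 1.7°, 12.0°, 321.8°.
Largest gap = 321.8° ⇒ minimal covering band is its complement: 360° − 321.8° = 38.2°.
Band runs from -79.7° eastward to -41.5°.

38.2°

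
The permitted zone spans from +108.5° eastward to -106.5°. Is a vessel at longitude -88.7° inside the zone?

Band width going east from +108.5° to -106.5°: ((-106.5 − 108.5) mod 360) = 145.0°.
Offset of -88.7° east of the west edge: ((-88.7 − 108.5) mod 360) = 162.8°.
162.8° > 145.0° ⇒ outside.

No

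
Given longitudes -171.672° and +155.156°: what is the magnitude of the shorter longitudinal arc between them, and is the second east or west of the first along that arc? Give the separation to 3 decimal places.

33.172° west

Raw difference: 155.156 − -171.672 = 326.828°.
Normalise into (−180°, 180°]: 326.828° − 360° = -33.172°.
Negative ⇒ the second point lies to the west; separation 33.172°.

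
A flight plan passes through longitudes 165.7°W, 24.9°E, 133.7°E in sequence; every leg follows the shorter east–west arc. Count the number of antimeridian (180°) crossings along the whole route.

Leg 1: -165.7° → +24.9°, shortest Δλ = -169.4° (west) — crosses 180°.
Leg 2: +24.9° → +133.7°, shortest Δλ = 108.8° (east) — does not cross 180°.
Total crossings: 1.

1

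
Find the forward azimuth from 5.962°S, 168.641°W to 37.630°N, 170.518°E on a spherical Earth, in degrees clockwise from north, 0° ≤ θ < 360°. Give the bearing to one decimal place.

337.6°

Δλ = 170.518 − -168.641 = 339.159°; wrapped into (−180°, 180°]: -20.841°.
θ = atan2( sin Δλ · cos φ₂ , cos φ₁ · sin φ₂ − sin φ₁ · cos φ₂ · cos Δλ )
  = atan2(-0.28176, 0.68414) = -22.384° → normalised to [0°, 360°): 337.616°.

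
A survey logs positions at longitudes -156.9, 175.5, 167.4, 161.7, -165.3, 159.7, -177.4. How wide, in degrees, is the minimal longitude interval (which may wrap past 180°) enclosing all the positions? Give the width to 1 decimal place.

43.4°

Sort the longitudes: -177.4°, -165.3°, -156.9°, +159.7°, +161.7°, +167.4°, +175.5°.
Eastward gaps between consecutive values (wrapping around): 12.1°, 8.4°, 316.6°, 2.0°, 5.7°, 8.1°, 7.1°.
Largest gap = 316.6° ⇒ minimal covering band is its complement: 360° − 316.6° = 43.4°.
Band runs from +159.7° eastward to -156.9°, crossing the antimeridian.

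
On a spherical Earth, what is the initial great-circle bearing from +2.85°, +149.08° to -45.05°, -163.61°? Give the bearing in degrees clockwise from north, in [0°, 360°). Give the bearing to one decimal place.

Δλ = -163.61 − 149.08 = -312.69°; wrapped into (−180°, 180°]: 47.31°.
θ = atan2( sin Δλ · cos φ₂ , cos φ₁ · sin φ₂ − sin φ₁ · cos φ₂ · cos Δλ )
  = atan2(0.51929, -0.73067) = 144.598° → normalised to [0°, 360°): 144.598°.

144.6°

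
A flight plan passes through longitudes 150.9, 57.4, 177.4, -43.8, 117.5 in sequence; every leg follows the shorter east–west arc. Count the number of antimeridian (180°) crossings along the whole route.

Leg 1: +150.9° → +57.4°, shortest Δλ = -93.5° (west) — does not cross 180°.
Leg 2: +57.4° → +177.4°, shortest Δλ = 120.0° (east) — does not cross 180°.
Leg 3: +177.4° → -43.8°, shortest Δλ = 138.8° (east) — crosses 180°.
Leg 4: -43.8° → +117.5°, shortest Δλ = 161.3° (east) — does not cross 180°.
Total crossings: 1.

1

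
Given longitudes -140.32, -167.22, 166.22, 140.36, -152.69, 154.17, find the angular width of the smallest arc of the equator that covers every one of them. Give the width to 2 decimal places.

79.32°

Sort the longitudes: -167.22°, -152.69°, -140.32°, +140.36°, +154.17°, +166.22°.
Eastward gaps between consecutive values (wrapping around): 14.53°, 12.37°, 280.68°, 13.81°, 12.05°, 26.56°.
Largest gap = 280.68° ⇒ minimal covering band is its complement: 360° − 280.68° = 79.32°.
Band runs from +140.36° eastward to -140.32°, crossing the antimeridian.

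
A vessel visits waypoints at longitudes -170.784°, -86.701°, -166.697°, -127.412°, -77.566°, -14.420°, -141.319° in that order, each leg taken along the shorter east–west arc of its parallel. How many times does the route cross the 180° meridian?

Leg 1: -170.784° → -86.701°, shortest Δλ = 84.083° (east) — does not cross 180°.
Leg 2: -86.701° → -166.697°, shortest Δλ = -79.996° (west) — does not cross 180°.
Leg 3: -166.697° → -127.412°, shortest Δλ = 39.285° (east) — does not cross 180°.
Leg 4: -127.412° → -77.566°, shortest Δλ = 49.846° (east) — does not cross 180°.
Leg 5: -77.566° → -14.420°, shortest Δλ = 63.146° (east) — does not cross 180°.
Leg 6: -14.420° → -141.319°, shortest Δλ = -126.899° (west) — does not cross 180°.
Total crossings: 0.

0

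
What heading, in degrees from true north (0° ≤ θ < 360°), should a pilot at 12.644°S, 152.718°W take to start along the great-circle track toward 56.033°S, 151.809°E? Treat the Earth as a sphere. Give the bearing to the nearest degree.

Δλ = 151.809 − -152.718 = 304.527°; wrapped into (−180°, 180°]: -55.473°.
θ = atan2( sin Δλ · cos φ₂ , cos φ₁ · sin φ₂ − sin φ₁ · cos φ₂ · cos Δλ )
  = atan2(-0.46030, -0.73993) = -148.115° → normalised to [0°, 360°): 211.885°.

212°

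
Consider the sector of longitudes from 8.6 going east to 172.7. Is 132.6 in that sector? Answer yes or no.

Yes

Band width going east from +8.6° to +172.7°: ((172.7 − 8.6) mod 360) = 164.1°.
Offset of +132.6° east of the west edge: ((132.6 − 8.6) mod 360) = 124.0°.
124.0° ≤ 164.1° ⇒ inside.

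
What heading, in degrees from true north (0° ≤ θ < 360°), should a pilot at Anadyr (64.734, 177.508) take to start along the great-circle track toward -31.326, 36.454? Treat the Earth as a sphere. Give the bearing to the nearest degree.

305°

Δλ = 36.454 − 177.508 = -141.054°.
θ = atan2( sin Δλ · cos φ₂ , cos φ₁ · sin φ₂ − sin φ₁ · cos φ₂ · cos Δλ )
  = atan2(-0.53695, 0.37890) = -54.791° → normalised to [0°, 360°): 305.209°.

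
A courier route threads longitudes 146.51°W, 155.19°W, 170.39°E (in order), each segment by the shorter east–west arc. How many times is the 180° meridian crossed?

Leg 1: -146.51° → -155.19°, shortest Δλ = -8.68° (west) — does not cross 180°.
Leg 2: -155.19° → +170.39°, shortest Δλ = -34.42° (west) — crosses 180°.
Total crossings: 1.

1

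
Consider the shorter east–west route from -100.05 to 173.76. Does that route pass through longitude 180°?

Yes

Naïve |173.76 − -100.05| = 273.81° > 180°, so the shorter arc goes the other way round — across 180°.
Signed shortest Δλ = ((173.76 − -100.05 + 180) mod 360) − 180 = -86.19°.
Going west by 86.19° from -100.05° passes through 180° before reaching +173.76°.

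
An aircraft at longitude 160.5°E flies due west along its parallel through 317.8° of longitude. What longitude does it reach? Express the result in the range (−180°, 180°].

Start at +160.5°; shift −317.8° → -157.3°.
-157.3° already lies in (−180°, 180°].

157.3°W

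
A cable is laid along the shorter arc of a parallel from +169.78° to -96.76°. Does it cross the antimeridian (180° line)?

Yes

Naïve |-96.76 − 169.78| = 266.54° > 180°, so the shorter arc goes the other way round — across 180°.
Signed shortest Δλ = ((-96.76 − 169.78 + 180) mod 360) − 180 = 93.46°.
Going east by 93.46° from +169.78° passes through 180° before reaching -96.76°.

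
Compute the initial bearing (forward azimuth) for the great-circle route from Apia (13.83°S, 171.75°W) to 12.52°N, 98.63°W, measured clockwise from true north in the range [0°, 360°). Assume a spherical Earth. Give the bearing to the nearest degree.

73°

Δλ = -98.63 − -171.75 = 73.12°.
θ = atan2( sin Δλ · cos φ₂ , cos φ₁ · sin φ₂ − sin φ₁ · cos φ₂ · cos Δλ )
  = atan2(0.93416, 0.27826) = 73.413° → normalised to [0°, 360°): 73.413°.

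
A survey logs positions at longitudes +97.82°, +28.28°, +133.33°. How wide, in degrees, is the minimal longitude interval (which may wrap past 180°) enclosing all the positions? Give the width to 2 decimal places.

105.05°

Sort the longitudes: +28.28°, +97.82°, +133.33°.
Eastward gaps between consecutive values (wrapping around): 69.54°, 35.51°, 254.95°.
Largest gap = 254.95° ⇒ minimal covering band is its complement: 360° − 254.95° = 105.05°.
Band runs from +28.28° eastward to +133.33°.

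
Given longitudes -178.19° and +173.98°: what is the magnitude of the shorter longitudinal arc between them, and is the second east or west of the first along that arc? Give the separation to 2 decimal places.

Raw difference: 173.98 − -178.19 = 352.17°.
Normalise into (−180°, 180°]: 352.17° − 360° = -7.83°.
Negative ⇒ the second point lies to the west; separation 7.83°.

7.83° west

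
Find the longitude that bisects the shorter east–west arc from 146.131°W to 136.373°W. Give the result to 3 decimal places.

141.252°W

Signed shortest Δλ from -146.131° to -136.373° is +9.758°.
Midpoint longitude = -146.131° + (+9.758°)/2 = -146.131° + 4.879° = -141.252°.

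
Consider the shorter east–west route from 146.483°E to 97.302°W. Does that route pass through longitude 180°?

Naïve |-97.302 − 146.483| = 243.785° > 180°, so the shorter arc goes the other way round — across 180°.
Signed shortest Δλ = ((-97.302 − 146.483 + 180) mod 360) − 180 = 116.215°.
Going east by 116.215° from +146.483° passes through 180° before reaching -97.302°.

Yes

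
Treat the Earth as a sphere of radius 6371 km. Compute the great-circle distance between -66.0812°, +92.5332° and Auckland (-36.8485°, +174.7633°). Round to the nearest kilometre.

5971 km

Δλ = 174.7633 − 92.5332 = 82.2301°.
Δφ = -36.8485 − -66.0812 = 29.2327°.
a = sin²(Δφ/2) + cos φ₁ · cos φ₂ · sin²(Δλ/2) = 0.203969.
c = 2·atan2(√a, √(1−a)) = 0.93718 rad → d = 6371·c ≈ 5970.78 km.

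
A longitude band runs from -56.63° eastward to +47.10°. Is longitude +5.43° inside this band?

Yes

Band width going east from -56.63° to +47.10°: ((47.10 − -56.63) mod 360) = 103.73°.
Offset of +5.43° east of the west edge: ((5.43 − -56.63) mod 360) = 62.06°.
62.06° ≤ 103.73° ⇒ inside.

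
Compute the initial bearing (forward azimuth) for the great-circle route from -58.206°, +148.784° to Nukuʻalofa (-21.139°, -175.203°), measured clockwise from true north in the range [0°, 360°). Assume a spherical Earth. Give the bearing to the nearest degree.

51°

Δλ = -175.203 − 148.784 = -323.987°; wrapped into (−180°, 180°]: 36.013°.
θ = atan2( sin Δλ · cos φ₂ , cos φ₁ · sin φ₂ − sin φ₁ · cos φ₂ · cos Δλ )
  = atan2(0.54840, 0.45124) = 50.552° → normalised to [0°, 360°): 50.552°.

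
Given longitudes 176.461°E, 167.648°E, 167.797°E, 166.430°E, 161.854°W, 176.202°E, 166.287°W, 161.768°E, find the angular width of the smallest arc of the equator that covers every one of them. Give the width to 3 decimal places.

Sort the longitudes: -166.287°, -161.854°, +161.768°, +166.430°, +167.648°, +167.797°, +176.202°, +176.461°.
Eastward gaps between consecutive values (wrapping around): 4.433°, 323.622°, 4.662°, 1.218°, 0.149°, 8.405°, 0.259°, 17.252°.
Largest gap = 323.622° ⇒ minimal covering band is its complement: 360° − 323.622° = 36.378°.
Band runs from +161.768° eastward to -161.854°, crossing the antimeridian.

36.378°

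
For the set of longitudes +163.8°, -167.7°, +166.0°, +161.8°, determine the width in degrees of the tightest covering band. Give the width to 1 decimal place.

Sort the longitudes: -167.7°, +161.8°, +163.8°, +166.0°.
Eastward gaps between consecutive values (wrapping around): 329.5°, 2.0°, 2.2°, 26.3°.
Largest gap = 329.5° ⇒ minimal covering band is its complement: 360° − 329.5° = 30.5°.
Band runs from +161.8° eastward to -167.7°, crossing the antimeridian.

30.5°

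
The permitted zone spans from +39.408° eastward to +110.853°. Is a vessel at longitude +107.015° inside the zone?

Yes

Band width going east from +39.408° to +110.853°: ((110.853 − 39.408) mod 360) = 71.445°.
Offset of +107.015° east of the west edge: ((107.015 − 39.408) mod 360) = 67.607°.
67.607° ≤ 71.445° ⇒ inside.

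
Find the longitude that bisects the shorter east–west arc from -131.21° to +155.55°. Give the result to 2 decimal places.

Signed shortest Δλ from -131.21° to +155.55° is -73.24°.
Midpoint longitude = -131.21° + (-73.24°)/2 = -131.21° − 36.62° = -167.83°.
(The naïve average (-131.21 + +155.55)/2 = 12.17° is on the wrong side of the globe.)

-167.83°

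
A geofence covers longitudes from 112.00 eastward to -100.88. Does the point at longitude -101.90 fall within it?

Band width going east from +112.00° to -100.88°: ((-100.88 − 112.00) mod 360) = 147.12°.
Offset of -101.90° east of the west edge: ((-101.90 − 112.00) mod 360) = 146.10°.
146.10° ≤ 147.12° ⇒ inside.

Yes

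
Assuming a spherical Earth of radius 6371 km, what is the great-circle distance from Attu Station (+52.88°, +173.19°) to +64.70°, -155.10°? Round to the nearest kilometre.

2213 km

Δλ = -155.10 − 173.19 = -328.29°; wrapped into (−180°, 180°]: 31.71°.
Δφ = 64.70 − 52.88 = 11.82°.
a = sin²(Δφ/2) + cos φ₁ · cos φ₂ · sin²(Δλ/2) = 0.029852.
c = 2·atan2(√a, √(1−a)) = 0.34730 rad → d = 6371·c ≈ 2212.64 km.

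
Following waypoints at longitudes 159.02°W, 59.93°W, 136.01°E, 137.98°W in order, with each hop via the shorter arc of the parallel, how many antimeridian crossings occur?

2

Leg 1: -159.02° → -59.93°, shortest Δλ = 99.09° (east) — does not cross 180°.
Leg 2: -59.93° → +136.01°, shortest Δλ = -164.06° (west) — crosses 180°.
Leg 3: +136.01° → -137.98°, shortest Δλ = 86.01° (east) — crosses 180°.
Total crossings: 2.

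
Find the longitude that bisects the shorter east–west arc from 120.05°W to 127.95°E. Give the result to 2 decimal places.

176.05°W

Signed shortest Δλ from -120.05° to +127.95° is -112.00°.
Midpoint longitude = -120.05° + (-112.00°)/2 = -120.05° − 56.00° = -176.05°.
(The naïve average (-120.05 + +127.95)/2 = 3.95° is on the wrong side of the globe.)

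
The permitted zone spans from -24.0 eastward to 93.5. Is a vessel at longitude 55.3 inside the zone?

Band width going east from -24.0° to +93.5°: ((93.5 − -24.0) mod 360) = 117.5°.
Offset of +55.3° east of the west edge: ((55.3 − -24.0) mod 360) = 79.3°.
79.3° ≤ 117.5° ⇒ inside.

Yes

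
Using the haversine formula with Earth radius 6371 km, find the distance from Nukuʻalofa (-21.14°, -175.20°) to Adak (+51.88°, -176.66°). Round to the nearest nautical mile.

Δλ = -176.66 − -175.20 = -1.46°.
Δφ = 51.88 − -21.14 = 73.02°.
a = sin²(Δφ/2) + cos φ₁ · cos φ₂ · sin²(Δλ/2) = 0.354075.
c = 2·atan2(√a, √(1−a)) = 1.27463 rad → d = 6371·c ≈ 8120.70 km ≈ 4384.83 nmi.

4385 nmi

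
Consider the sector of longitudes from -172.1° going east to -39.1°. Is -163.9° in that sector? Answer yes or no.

Yes

Band width going east from -172.1° to -39.1°: ((-39.1 − -172.1) mod 360) = 133.0°.
Offset of -163.9° east of the west edge: ((-163.9 − -172.1) mod 360) = 8.2°.
8.2° ≤ 133.0° ⇒ inside.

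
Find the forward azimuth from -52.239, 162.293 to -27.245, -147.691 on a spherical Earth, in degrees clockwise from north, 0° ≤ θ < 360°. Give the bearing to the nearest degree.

76°

Δλ = -147.691 − 162.293 = -309.984°; wrapped into (−180°, 180°]: 50.016°.
θ = atan2( sin Δλ · cos φ₂ , cos φ₁ · sin φ₂ − sin φ₁ · cos φ₂ · cos Δλ )
  = atan2(0.68122, 0.17130) = 75.885° → normalised to [0°, 360°): 75.885°.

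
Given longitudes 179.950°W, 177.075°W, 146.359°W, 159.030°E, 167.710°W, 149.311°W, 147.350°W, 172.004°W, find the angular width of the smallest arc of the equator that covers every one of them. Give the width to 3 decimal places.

Sort the longitudes: -179.950°, -177.075°, -172.004°, -167.710°, -149.311°, -147.350°, -146.359°, +159.030°.
Eastward gaps between consecutive values (wrapping around): 2.875°, 5.071°, 4.294°, 18.399°, 1.961°, 0.991°, 305.389°, 21.020°.
Largest gap = 305.389° ⇒ minimal covering band is its complement: 360° − 305.389° = 54.611°.
Band runs from +159.030° eastward to -146.359°, crossing the antimeridian.

54.611°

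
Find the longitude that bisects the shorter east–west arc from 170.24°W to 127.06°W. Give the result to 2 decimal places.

148.65°W

Signed shortest Δλ from -170.24° to -127.06° is +43.18°.
Midpoint longitude = -170.24° + (+43.18°)/2 = -170.24° + 21.59° = -148.65°.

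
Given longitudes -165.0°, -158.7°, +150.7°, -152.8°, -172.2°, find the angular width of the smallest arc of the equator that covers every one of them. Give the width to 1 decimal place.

56.5°

Sort the longitudes: -172.2°, -165.0°, -158.7°, -152.8°, +150.7°.
Eastward gaps between consecutive values (wrapping around): 7.2°, 6.3°, 5.9°, 303.5°, 37.1°.
Largest gap = 303.5° ⇒ minimal covering band is its complement: 360° − 303.5° = 56.5°.
Band runs from +150.7° eastward to -152.8°, crossing the antimeridian.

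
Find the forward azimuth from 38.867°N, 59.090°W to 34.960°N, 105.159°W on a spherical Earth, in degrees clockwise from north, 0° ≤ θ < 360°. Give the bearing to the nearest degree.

279°

Δλ = -105.159 − -59.090 = -46.069°.
θ = atan2( sin Δλ · cos φ₂ , cos φ₁ · sin φ₂ − sin φ₁ · cos φ₂ · cos Δλ )
  = atan2(-0.59022, 0.08934) = -81.393° → normalised to [0°, 360°): 278.607°.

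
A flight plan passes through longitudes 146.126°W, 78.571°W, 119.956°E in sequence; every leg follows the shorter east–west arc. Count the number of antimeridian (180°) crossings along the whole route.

1

Leg 1: -146.126° → -78.571°, shortest Δλ = 67.555° (east) — does not cross 180°.
Leg 2: -78.571° → +119.956°, shortest Δλ = -161.473° (west) — crosses 180°.
Total crossings: 1.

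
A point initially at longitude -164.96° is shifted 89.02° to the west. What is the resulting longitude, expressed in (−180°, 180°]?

Start at -164.96°; shift −89.02° → -253.98°.
-253.98° lies outside (−180°, 180°]; add 360° → +106.02°.

+106.02°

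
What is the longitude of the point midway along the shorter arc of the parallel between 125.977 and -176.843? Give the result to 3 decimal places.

Signed shortest Δλ from +125.977° to -176.843° is +57.180°.
Midpoint longitude = +125.977° + (+57.180°)/2 = +125.977° + 28.590° = +154.567°.
(The naïve average (+125.977 + -176.843)/2 = -25.433° is on the wrong side of the globe.)

+154.567°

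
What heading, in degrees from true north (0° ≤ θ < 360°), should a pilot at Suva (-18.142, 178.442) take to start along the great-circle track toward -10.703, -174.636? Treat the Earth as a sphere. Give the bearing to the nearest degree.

43°

Δλ = -174.636 − 178.442 = -353.078°; wrapped into (−180°, 180°]: 6.922°.
θ = atan2( sin Δλ · cos φ₂ , cos φ₁ · sin φ₂ − sin φ₁ · cos φ₂ · cos Δλ )
  = atan2(0.11842, 0.12724) = 42.944° → normalised to [0°, 360°): 42.944°.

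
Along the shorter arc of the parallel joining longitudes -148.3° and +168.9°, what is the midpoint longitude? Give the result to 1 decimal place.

-169.7°

Signed shortest Δλ from -148.3° to +168.9° is -42.8°.
Midpoint longitude = -148.3° + (-42.8°)/2 = -148.3° − 21.4° = -169.7°.
(The naïve average (-148.3 + +168.9)/2 = 10.3° is on the wrong side of the globe.)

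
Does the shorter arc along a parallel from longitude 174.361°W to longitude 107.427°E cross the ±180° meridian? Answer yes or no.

Yes

Naïve |107.427 − -174.361| = 281.788° > 180°, so the shorter arc goes the other way round — across 180°.
Signed shortest Δλ = ((107.427 − -174.361 + 180) mod 360) − 180 = -78.212°.
Going west by 78.212° from -174.361° passes through 180° before reaching +107.427°.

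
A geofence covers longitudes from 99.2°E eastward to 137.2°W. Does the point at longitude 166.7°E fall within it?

Yes

Band width going east from +99.2° to -137.2°: ((-137.2 − 99.2) mod 360) = 123.6°.
Offset of +166.7° east of the west edge: ((166.7 − 99.2) mod 360) = 67.5°.
67.5° ≤ 123.6° ⇒ inside.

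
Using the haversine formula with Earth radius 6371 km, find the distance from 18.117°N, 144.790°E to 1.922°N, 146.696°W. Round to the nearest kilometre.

Δλ = -146.696 − 144.790 = -291.486°; wrapped into (−180°, 180°]: 68.514°.
Δφ = 1.922 − 18.117 = -16.195°.
a = sin²(Δφ/2) + cos φ₁ · cos φ₂ · sin²(Δλ/2) = 0.320826.
c = 2·atan2(√a, √(1−a)) = 1.20430 rad → d = 6371·c ≈ 7672.58 km.

7673 km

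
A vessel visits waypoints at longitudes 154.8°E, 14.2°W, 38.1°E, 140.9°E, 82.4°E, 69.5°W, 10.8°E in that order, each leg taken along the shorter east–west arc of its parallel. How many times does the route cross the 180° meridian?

Leg 1: +154.8° → -14.2°, shortest Δλ = -169.0° (west) — does not cross 180°.
Leg 2: -14.2° → +38.1°, shortest Δλ = 52.3° (east) — does not cross 180°.
Leg 3: +38.1° → +140.9°, shortest Δλ = 102.8° (east) — does not cross 180°.
Leg 4: +140.9° → +82.4°, shortest Δλ = -58.5° (west) — does not cross 180°.
Leg 5: +82.4° → -69.5°, shortest Δλ = -151.9° (west) — does not cross 180°.
Leg 6: -69.5° → +10.8°, shortest Δλ = 80.3° (east) — does not cross 180°.
Total crossings: 0.

0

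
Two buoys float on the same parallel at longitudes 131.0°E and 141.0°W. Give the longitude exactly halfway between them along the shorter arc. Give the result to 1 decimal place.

Signed shortest Δλ from +131.0° to -141.0° is +88.0°.
Midpoint longitude = +131.0° + (+88.0°)/2 = +131.0° + 44.0° = +175.0°.
(The naïve average (+131.0 + -141.0)/2 = -5.0° is on the wrong side of the globe.)

175.0°E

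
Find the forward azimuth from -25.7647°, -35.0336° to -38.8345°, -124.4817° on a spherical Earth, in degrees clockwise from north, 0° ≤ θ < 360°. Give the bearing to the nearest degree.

Δλ = -124.4817 − -35.0336 = -89.4481°.
θ = atan2( sin Δλ · cos φ₂ , cos φ₁ · sin φ₂ − sin φ₁ · cos φ₂ · cos Δλ )
  = atan2(-0.77892, -0.56147) = -125.785° → normalised to [0°, 360°): 234.215°.

234°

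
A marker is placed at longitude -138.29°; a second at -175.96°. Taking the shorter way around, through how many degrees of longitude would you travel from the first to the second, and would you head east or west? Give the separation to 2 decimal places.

37.67° west

Raw difference: -175.96 − -138.29 = -37.67°.
Normalise into (−180°, 180°]: -37.67° stays -37.67°.
Negative ⇒ the second point lies to the west; separation 37.67°.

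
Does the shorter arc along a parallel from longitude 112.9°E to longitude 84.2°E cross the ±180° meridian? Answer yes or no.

No

Signed shortest Δλ = ((84.2 − 112.9 + 180) mod 360) − 180 = -28.7°.
Going west by 28.7° from +112.9° reaches +84.2° without touching 180°.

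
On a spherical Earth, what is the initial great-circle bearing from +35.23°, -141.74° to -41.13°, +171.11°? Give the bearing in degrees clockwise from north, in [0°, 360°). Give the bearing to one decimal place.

213.5°

Δλ = 171.11 − -141.74 = 312.85°; wrapped into (−180°, 180°]: -47.15°.
θ = atan2( sin Δλ · cos φ₂ , cos φ₁ · sin φ₂ − sin φ₁ · cos φ₂ · cos Δλ )
  = atan2(-0.55221, -0.83279) = -146.452° → normalised to [0°, 360°): 213.548°.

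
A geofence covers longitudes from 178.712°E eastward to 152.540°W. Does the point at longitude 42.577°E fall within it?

No

Band width going east from +178.712° to -152.540°: ((-152.540 − 178.712) mod 360) = 28.748°.
Offset of +42.577° east of the west edge: ((42.577 − 178.712) mod 360) = 223.865°.
223.865° > 28.748° ⇒ outside.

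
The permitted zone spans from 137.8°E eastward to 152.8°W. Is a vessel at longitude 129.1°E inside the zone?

No

Band width going east from +137.8° to -152.8°: ((-152.8 − 137.8) mod 360) = 69.4°.
Offset of +129.1° east of the west edge: ((129.1 − 137.8) mod 360) = 351.3°.
351.3° > 69.4° ⇒ outside.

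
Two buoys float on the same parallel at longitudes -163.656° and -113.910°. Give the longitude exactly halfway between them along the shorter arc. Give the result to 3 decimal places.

-138.783°

Signed shortest Δλ from -163.656° to -113.910° is +49.746°.
Midpoint longitude = -163.656° + (+49.746°)/2 = -163.656° + 24.873° = -138.783°.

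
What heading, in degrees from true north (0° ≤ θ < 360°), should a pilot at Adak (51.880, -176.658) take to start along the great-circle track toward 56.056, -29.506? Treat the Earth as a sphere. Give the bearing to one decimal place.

Δλ = -29.506 − -176.658 = 147.152°.
θ = atan2( sin Δλ · cos φ₂ , cos φ₁ · sin φ₂ − sin φ₁ · cos φ₂ · cos Δλ )
  = atan2(0.30287, 0.88116) = 18.969° → normalised to [0°, 360°): 18.969°.

19.0°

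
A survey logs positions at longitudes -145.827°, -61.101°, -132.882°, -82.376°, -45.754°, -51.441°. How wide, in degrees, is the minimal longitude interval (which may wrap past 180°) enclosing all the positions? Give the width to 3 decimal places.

Sort the longitudes: -145.827°, -132.882°, -82.376°, -61.101°, -51.441°, -45.754°.
Eastward gaps between consecutive values (wrapping around): 12.945°, 50.506°, 21.275°, 9.660°, 5.687°, 259.927°.
Largest gap = 259.927° ⇒ minimal covering band is its complement: 360° − 259.927° = 100.073°.
Band runs from -145.827° eastward to -45.754°.

100.073°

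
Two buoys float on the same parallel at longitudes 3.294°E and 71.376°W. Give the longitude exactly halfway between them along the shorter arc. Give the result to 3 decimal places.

Signed shortest Δλ from +3.294° to -71.376° is -74.670°.
Midpoint longitude = +3.294° + (-74.670°)/2 = +3.294° − 37.335° = -34.041°.

34.041°W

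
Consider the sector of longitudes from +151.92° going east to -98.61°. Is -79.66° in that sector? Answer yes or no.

Band width going east from +151.92° to -98.61°: ((-98.61 − 151.92) mod 360) = 109.47°.
Offset of -79.66° east of the west edge: ((-79.66 − 151.92) mod 360) = 128.42°.
128.42° > 109.47° ⇒ outside.

No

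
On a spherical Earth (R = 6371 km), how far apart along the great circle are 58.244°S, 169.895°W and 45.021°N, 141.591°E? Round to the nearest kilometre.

12320 km

Δλ = 141.591 − -169.895 = 311.486°; wrapped into (−180°, 180°]: -48.514°.
Δφ = 45.021 − -58.244 = 103.265°.
a = sin²(Δφ/2) + cos φ₁ · cos φ₂ · sin²(Δλ/2) = 0.677517.
c = 2·atan2(√a, √(1−a)) = 1.93375 rad → d = 6371·c ≈ 12319.90 km.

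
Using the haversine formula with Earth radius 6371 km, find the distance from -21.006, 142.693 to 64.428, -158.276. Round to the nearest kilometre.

10748 km

Δλ = -158.276 − 142.693 = -300.969°; wrapped into (−180°, 180°]: 59.031°.
Δφ = 64.428 − -21.006 = 85.434°.
a = sin²(Δφ/2) + cos φ₁ · cos φ₂ · sin²(Δλ/2) = 0.558000.
c = 2·atan2(√a, √(1−a)) = 1.68706 rad → d = 6371·c ≈ 10748.24 km.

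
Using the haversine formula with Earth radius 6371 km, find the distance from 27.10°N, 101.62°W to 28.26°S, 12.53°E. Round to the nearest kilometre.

Δλ = 12.53 − -101.62 = 114.15°.
Δφ = -28.26 − 27.10 = -55.36°.
a = sin²(Δφ/2) + cos φ₁ · cos φ₂ · sin²(Δλ/2) = 0.768244.
c = 2·atan2(√a, √(1−a)) = 2.13707 rad → d = 6371·c ≈ 13615.25 km.

13615 km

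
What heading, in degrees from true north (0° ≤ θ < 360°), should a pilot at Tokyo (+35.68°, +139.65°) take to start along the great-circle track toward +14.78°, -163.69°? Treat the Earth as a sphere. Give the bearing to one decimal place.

Δλ = -163.69 − 139.65 = -303.34°; wrapped into (−180°, 180°]: 56.66°.
θ = atan2( sin Δλ · cos φ₂ , cos φ₁ · sin φ₂ − sin φ₁ · cos φ₂ · cos Δλ )
  = atan2(0.80778, -0.10273) = 97.248° → normalised to [0°, 360°): 97.248°.

97.2°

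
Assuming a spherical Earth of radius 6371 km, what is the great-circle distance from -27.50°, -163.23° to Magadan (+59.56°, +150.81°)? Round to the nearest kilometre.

Δλ = 150.81 − -163.23 = 314.04°; wrapped into (−180°, 180°]: -45.96°.
Δφ = 59.56 − -27.50 = 87.06°.
a = sin²(Δφ/2) + cos φ₁ · cos φ₂ · sin²(Δλ/2) = 0.542851.
c = 2·atan2(√a, √(1−a)) = 1.65660 rad → d = 6371·c ≈ 10554.22 km.

10554 km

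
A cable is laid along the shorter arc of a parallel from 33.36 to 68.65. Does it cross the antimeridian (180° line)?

No

Signed shortest Δλ = ((68.65 − 33.36 + 180) mod 360) − 180 = 35.29°.
Going east by 35.29° from +33.36° reaches +68.65° without touching 180°.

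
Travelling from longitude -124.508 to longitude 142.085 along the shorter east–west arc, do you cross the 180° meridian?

Naïve |142.085 − -124.508| = 266.593° > 180°, so the shorter arc goes the other way round — across 180°.
Signed shortest Δλ = ((142.085 − -124.508 + 180) mod 360) − 180 = -93.407°.
Going west by 93.407° from -124.508° passes through 180° before reaching +142.085°.

Yes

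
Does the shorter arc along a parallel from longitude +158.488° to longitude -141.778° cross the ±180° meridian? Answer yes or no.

Naïve |-141.778 − 158.488| = 300.266° > 180°, so the shorter arc goes the other way round — across 180°.
Signed shortest Δλ = ((-141.778 − 158.488 + 180) mod 360) − 180 = 59.734°.
Going east by 59.734° from +158.488° passes through 180° before reaching -141.778°.

Yes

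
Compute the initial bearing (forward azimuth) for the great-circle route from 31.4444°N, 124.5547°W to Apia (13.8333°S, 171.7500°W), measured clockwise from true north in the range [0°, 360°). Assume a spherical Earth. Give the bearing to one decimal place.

232.4°

Δλ = -171.7500 − -124.5547 = -47.1953°.
θ = atan2( sin Δλ · cos φ₂ , cos φ₁ · sin φ₂ − sin φ₁ · cos φ₂ · cos Δλ )
  = atan2(-0.71239, -0.54818) = -127.578° → normalised to [0°, 360°): 232.422°.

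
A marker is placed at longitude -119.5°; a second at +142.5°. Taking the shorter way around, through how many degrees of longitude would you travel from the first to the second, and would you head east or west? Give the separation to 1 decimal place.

Raw difference: 142.5 − -119.5 = 262.0°.
Normalise into (−180°, 180°]: 262.0° − 360° = -98.0°.
Negative ⇒ the second point lies to the west; separation 98.0°.

98.0° west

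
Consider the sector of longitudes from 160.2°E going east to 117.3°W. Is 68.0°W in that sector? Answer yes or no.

No

Band width going east from +160.2° to -117.3°: ((-117.3 − 160.2) mod 360) = 82.5°.
Offset of -68.0° east of the west edge: ((-68.0 − 160.2) mod 360) = 131.8°.
131.8° > 82.5° ⇒ outside.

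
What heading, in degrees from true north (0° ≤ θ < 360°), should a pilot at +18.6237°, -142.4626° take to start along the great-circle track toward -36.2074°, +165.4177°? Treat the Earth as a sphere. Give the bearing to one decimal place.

221.6°

Δλ = 165.4177 − -142.4626 = 307.8803°; wrapped into (−180°, 180°]: -52.1197°.
θ = atan2( sin Δλ · cos φ₂ , cos φ₁ · sin φ₂ − sin φ₁ · cos φ₂ · cos Δλ )
  = atan2(-0.63687, -0.71800) = -138.427° → normalised to [0°, 360°): 221.573°.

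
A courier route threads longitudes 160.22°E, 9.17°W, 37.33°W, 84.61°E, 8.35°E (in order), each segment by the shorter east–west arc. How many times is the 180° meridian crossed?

Leg 1: +160.22° → -9.17°, shortest Δλ = -169.39° (west) — does not cross 180°.
Leg 2: -9.17° → -37.33°, shortest Δλ = -28.16° (west) — does not cross 180°.
Leg 3: -37.33° → +84.61°, shortest Δλ = 121.94° (east) — does not cross 180°.
Leg 4: +84.61° → +8.35°, shortest Δλ = -76.26° (west) — does not cross 180°.
Total crossings: 0.

0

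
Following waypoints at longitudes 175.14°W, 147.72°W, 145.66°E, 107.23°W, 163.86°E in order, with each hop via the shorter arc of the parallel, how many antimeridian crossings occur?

3

Leg 1: -175.14° → -147.72°, shortest Δλ = 27.42° (east) — does not cross 180°.
Leg 2: -147.72° → +145.66°, shortest Δλ = -66.62° (west) — crosses 180°.
Leg 3: +145.66° → -107.23°, shortest Δλ = 107.11° (east) — crosses 180°.
Leg 4: -107.23° → +163.86°, shortest Δλ = -88.91° (west) — crosses 180°.
Total crossings: 3.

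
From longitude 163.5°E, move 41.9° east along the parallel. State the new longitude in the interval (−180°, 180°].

Start at +163.5°; shift +41.9° → +205.4°.
+205.4° lies outside (−180°, 180°]; subtract 360° → -154.6°.

154.6°W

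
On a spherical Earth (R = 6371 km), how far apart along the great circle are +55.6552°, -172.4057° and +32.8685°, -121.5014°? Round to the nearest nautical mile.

2502 nmi

Δλ = -121.5014 − -172.4057 = 50.9043°.
Δφ = 32.8685 − 55.6552 = -22.7867°.
a = sin²(Δφ/2) + cos φ₁ · cos φ₂ · sin²(Δλ/2) = 0.126541.
c = 2·atan2(√a, √(1−a)) = 0.72738 rad → d = 6371·c ≈ 4634.15 km ≈ 2502.24 nmi.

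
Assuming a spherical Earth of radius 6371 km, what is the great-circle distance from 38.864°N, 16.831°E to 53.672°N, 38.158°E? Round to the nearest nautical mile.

1245 nmi

Δλ = 38.158 − 16.831 = 21.327°.
Δφ = 53.672 − 38.864 = 14.808°.
a = sin²(Δφ/2) + cos φ₁ · cos φ₂ · sin²(Δλ/2) = 0.032400.
c = 2·atan2(√a, √(1−a)) = 0.36197 rad → d = 6371·c ≈ 2306.13 km ≈ 1245.21 nmi.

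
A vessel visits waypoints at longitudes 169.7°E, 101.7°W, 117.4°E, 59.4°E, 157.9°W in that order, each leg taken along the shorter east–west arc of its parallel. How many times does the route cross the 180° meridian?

Leg 1: +169.7° → -101.7°, shortest Δλ = 88.6° (east) — crosses 180°.
Leg 2: -101.7° → +117.4°, shortest Δλ = -140.9° (west) — crosses 180°.
Leg 3: +117.4° → +59.4°, shortest Δλ = -58.0° (west) — does not cross 180°.
Leg 4: +59.4° → -157.9°, shortest Δλ = 142.7° (east) — crosses 180°.
Total crossings: 3.

3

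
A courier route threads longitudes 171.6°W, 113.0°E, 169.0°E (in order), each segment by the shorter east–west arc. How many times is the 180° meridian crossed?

Leg 1: -171.6° → +113.0°, shortest Δλ = -75.4° (west) — crosses 180°.
Leg 2: +113.0° → +169.0°, shortest Δλ = 56.0° (east) — does not cross 180°.
Total crossings: 1.

1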